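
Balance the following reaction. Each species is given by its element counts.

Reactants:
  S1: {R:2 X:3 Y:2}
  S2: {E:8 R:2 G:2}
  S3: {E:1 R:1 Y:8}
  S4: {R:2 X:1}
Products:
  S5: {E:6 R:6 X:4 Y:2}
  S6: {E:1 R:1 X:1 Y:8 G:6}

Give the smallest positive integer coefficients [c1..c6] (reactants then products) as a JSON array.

Coefficients: [4, 3, 1, 5, 4, 1]

E: 4·0+3·8+1·1+5·0 = 25 | 4·6+1·1 = 25
R: 4·2+3·2+1·1+5·2 = 25 | 4·6+1·1 = 25
X: 4·3+3·0+1·0+5·1 = 17 | 4·4+1·1 = 17
Y: 4·2+3·0+1·8+5·0 = 16 | 4·2+1·8 = 16
G: 4·0+3·2+1·0+5·0 = 6 | 4·0+1·6 = 6
gcd(4,3,1,5,4,1) = 1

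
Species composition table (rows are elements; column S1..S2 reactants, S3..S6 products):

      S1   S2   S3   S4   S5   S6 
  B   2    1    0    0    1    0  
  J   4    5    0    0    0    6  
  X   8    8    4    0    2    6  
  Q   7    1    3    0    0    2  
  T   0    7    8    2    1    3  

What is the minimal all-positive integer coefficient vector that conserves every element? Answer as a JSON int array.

B: 1·2+4·1 = 6 | 1·0+1·0+6·1+4·0 = 6
J: 1·4+4·5 = 24 | 1·0+1·0+6·0+4·6 = 24
X: 1·8+4·8 = 40 | 1·4+1·0+6·2+4·6 = 40
Q: 1·7+4·1 = 11 | 1·3+1·0+6·0+4·2 = 11
T: 1·0+4·7 = 28 | 1·8+1·2+6·1+4·3 = 28
gcd(1,4,1,1,6,4) = 1

Coefficients: [1, 4, 1, 1, 6, 4]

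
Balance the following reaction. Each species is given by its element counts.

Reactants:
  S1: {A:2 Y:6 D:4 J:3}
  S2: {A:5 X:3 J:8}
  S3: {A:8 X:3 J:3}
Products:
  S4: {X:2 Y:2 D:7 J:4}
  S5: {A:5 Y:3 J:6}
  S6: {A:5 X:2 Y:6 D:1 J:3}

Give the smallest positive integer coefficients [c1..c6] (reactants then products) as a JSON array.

Coefficients: [6, 3, 1, 3, 4, 3]

A: 6·2+3·5+1·8 = 35 | 3·0+4·5+3·5 = 35
X: 6·0+3·3+1·3 = 12 | 3·2+4·0+3·2 = 12
Y: 6·6+3·0+1·0 = 36 | 3·2+4·3+3·6 = 36
D: 6·4+3·0+1·0 = 24 | 3·7+4·0+3·1 = 24
J: 6·3+3·8+1·3 = 45 | 3·4+4·6+3·3 = 45
gcd(6,3,1,3,4,3) = 1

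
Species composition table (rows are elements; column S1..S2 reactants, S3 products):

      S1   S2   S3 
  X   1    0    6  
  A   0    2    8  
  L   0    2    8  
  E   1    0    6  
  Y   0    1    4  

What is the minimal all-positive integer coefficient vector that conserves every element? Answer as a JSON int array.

Coefficients: [6, 4, 1]

X: 6·1+4·0 = 6 | 1·6 = 6
A: 6·0+4·2 = 8 | 1·8 = 8
L: 6·0+4·2 = 8 | 1·8 = 8
E: 6·1+4·0 = 6 | 1·6 = 6
Y: 6·0+4·1 = 4 | 1·4 = 4
gcd(6,4,1) = 1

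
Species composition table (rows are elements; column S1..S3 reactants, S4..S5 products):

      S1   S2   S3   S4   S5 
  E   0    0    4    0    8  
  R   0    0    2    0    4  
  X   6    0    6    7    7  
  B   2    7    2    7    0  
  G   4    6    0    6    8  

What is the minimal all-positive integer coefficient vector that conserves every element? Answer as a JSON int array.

E: 5·0+3·0+2·4 = 8 | 5·0+1·8 = 8
R: 5·0+3·0+2·2 = 4 | 5·0+1·4 = 4
X: 5·6+3·0+2·6 = 42 | 5·7+1·7 = 42
B: 5·2+3·7+2·2 = 35 | 5·7+1·0 = 35
G: 5·4+3·6+2·0 = 38 | 5·6+1·8 = 38
gcd(5,3,2,5,1) = 1

Coefficients: [5, 3, 2, 5, 1]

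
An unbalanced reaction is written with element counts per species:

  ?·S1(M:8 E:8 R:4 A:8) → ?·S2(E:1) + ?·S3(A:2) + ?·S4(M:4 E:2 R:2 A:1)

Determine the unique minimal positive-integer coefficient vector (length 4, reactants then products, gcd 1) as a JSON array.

Coefficients: [1, 4, 3, 2]

M: 1·8 = 8 | 4·0+3·0+2·4 = 8
E: 1·8 = 8 | 4·1+3·0+2·2 = 8
R: 1·4 = 4 | 4·0+3·0+2·2 = 4
A: 1·8 = 8 | 4·0+3·2+2·1 = 8
gcd(1,4,3,2) = 1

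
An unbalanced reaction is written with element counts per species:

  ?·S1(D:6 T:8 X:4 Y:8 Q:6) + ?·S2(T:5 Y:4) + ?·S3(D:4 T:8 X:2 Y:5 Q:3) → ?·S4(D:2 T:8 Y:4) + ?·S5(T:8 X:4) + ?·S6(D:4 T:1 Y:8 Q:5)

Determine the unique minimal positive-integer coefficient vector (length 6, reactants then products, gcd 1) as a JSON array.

Coefficients: [3, 6, 4, 5, 5, 6]

D: 3·6+6·0+4·4 = 34 | 5·2+5·0+6·4 = 34
T: 3·8+6·5+4·8 = 86 | 5·8+5·8+6·1 = 86
X: 3·4+6·0+4·2 = 20 | 5·0+5·4+6·0 = 20
Y: 3·8+6·4+4·5 = 68 | 5·4+5·0+6·8 = 68
Q: 3·6+6·0+4·3 = 30 | 5·0+5·0+6·5 = 30
gcd(3,6,4,5,5,6) = 1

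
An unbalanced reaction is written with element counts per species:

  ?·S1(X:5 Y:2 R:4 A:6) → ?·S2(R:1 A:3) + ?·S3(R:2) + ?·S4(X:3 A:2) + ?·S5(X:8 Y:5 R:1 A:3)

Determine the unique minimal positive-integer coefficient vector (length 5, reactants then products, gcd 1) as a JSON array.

X: 5·5 = 25 | 6·0+6·0+3·3+2·8 = 25
Y: 5·2 = 10 | 6·0+6·0+3·0+2·5 = 10
R: 5·4 = 20 | 6·1+6·2+3·0+2·1 = 20
A: 5·6 = 30 | 6·3+6·0+3·2+2·3 = 30
gcd(5,6,6,3,2) = 1

Coefficients: [5, 6, 6, 3, 2]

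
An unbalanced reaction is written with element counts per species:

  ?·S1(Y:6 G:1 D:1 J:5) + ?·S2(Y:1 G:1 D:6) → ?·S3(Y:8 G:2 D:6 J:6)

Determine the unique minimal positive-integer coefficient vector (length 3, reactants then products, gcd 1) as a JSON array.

Coefficients: [6, 4, 5]

Y: 6·6+4·1 = 40 | 5·8 = 40
G: 6·1+4·1 = 10 | 5·2 = 10
D: 6·1+4·6 = 30 | 5·6 = 30
J: 6·5+4·0 = 30 | 5·6 = 30
gcd(6,4,5) = 1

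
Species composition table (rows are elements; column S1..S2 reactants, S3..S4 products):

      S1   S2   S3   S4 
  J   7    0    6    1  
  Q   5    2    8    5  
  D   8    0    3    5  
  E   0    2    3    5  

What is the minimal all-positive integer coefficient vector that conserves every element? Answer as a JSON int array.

J: 1·7+4·0 = 7 | 1·6+1·1 = 7
Q: 1·5+4·2 = 13 | 1·8+1·5 = 13
D: 1·8+4·0 = 8 | 1·3+1·5 = 8
E: 1·0+4·2 = 8 | 1·3+1·5 = 8
gcd(1,4,1,1) = 1

Coefficients: [1, 4, 1, 1]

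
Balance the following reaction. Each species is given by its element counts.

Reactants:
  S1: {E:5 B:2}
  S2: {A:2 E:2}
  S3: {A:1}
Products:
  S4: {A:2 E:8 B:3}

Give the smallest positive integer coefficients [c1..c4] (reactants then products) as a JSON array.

A: 6·0+1·2+6·1 = 8 | 4·2 = 8
E: 6·5+1·2+6·0 = 32 | 4·8 = 32
B: 6·2+1·0+6·0 = 12 | 4·3 = 12
gcd(6,1,6,4) = 1

Coefficients: [6, 1, 6, 4]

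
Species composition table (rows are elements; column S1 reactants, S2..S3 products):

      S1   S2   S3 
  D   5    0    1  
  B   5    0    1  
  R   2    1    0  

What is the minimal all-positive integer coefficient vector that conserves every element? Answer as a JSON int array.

Coefficients: [1, 2, 5]

D: 1·5 = 5 | 2·0+5·1 = 5
B: 1·5 = 5 | 2·0+5·1 = 5
R: 1·2 = 2 | 2·1+5·0 = 2
gcd(1,2,5) = 1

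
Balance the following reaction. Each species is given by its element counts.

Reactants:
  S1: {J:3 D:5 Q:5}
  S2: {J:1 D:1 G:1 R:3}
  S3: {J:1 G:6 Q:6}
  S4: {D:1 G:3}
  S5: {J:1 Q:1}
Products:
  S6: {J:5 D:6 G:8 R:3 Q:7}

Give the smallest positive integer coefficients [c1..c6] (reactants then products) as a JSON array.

J: 2·3+3·1+1·1+5·0+5·1 = 15 | 3·5 = 15
D: 2·5+3·1+1·0+5·1+5·0 = 18 | 3·6 = 18
G: 2·0+3·1+1·6+5·3+5·0 = 24 | 3·8 = 24
R: 2·0+3·3+1·0+5·0+5·0 = 9 | 3·3 = 9
Q: 2·5+3·0+1·6+5·0+5·1 = 21 | 3·7 = 21
gcd(2,3,1,5,5,3) = 1

Coefficients: [2, 3, 1, 5, 5, 3]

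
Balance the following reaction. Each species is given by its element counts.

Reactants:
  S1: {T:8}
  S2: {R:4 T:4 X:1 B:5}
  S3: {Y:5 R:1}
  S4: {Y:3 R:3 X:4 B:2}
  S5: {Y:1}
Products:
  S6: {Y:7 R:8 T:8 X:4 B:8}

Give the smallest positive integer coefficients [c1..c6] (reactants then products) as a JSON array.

Coefficients: [1, 4, 2, 2, 5, 3]

Y: 1·0+4·0+2·5+2·3+5·1 = 21 | 3·7 = 21
R: 1·0+4·4+2·1+2·3+5·0 = 24 | 3·8 = 24
T: 1·8+4·4+2·0+2·0+5·0 = 24 | 3·8 = 24
X: 1·0+4·1+2·0+2·4+5·0 = 12 | 3·4 = 12
B: 1·0+4·5+2·0+2·2+5·0 = 24 | 3·8 = 24
gcd(1,4,2,2,5,3) = 1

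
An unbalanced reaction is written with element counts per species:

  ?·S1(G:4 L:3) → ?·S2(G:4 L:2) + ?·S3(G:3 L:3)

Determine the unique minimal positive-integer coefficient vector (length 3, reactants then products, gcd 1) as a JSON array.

Coefficients: [6, 3, 4]

G: 6·4 = 24 | 3·4+4·3 = 24
L: 6·3 = 18 | 3·2+4·3 = 18
gcd(6,3,4) = 1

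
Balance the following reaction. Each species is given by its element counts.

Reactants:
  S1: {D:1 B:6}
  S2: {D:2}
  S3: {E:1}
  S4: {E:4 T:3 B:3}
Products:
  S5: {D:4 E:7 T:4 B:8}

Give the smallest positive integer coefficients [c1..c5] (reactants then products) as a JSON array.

D: 2·1+5·2+5·0+4·0 = 12 | 3·4 = 12
E: 2·0+5·0+5·1+4·4 = 21 | 3·7 = 21
T: 2·0+5·0+5·0+4·3 = 12 | 3·4 = 12
B: 2·6+5·0+5·0+4·3 = 24 | 3·8 = 24
gcd(2,5,5,4,3) = 1

Coefficients: [2, 5, 5, 4, 3]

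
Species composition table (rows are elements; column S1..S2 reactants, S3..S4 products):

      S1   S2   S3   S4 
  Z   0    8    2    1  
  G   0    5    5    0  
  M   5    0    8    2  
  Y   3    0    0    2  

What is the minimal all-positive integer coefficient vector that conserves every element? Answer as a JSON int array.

Coefficients: [4, 1, 1, 6]

Z: 4·0+1·8 = 8 | 1·2+6·1 = 8
G: 4·0+1·5 = 5 | 1·5+6·0 = 5
M: 4·5+1·0 = 20 | 1·8+6·2 = 20
Y: 4·3+1·0 = 12 | 1·0+6·2 = 12
gcd(4,1,1,6) = 1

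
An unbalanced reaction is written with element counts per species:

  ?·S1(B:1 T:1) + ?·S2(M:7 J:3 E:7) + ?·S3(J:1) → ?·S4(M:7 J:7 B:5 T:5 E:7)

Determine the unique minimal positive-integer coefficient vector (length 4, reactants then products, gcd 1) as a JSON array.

Coefficients: [5, 1, 4, 1]

M: 5·0+1·7+4·0 = 7 | 1·7 = 7
J: 5·0+1·3+4·1 = 7 | 1·7 = 7
B: 5·1+1·0+4·0 = 5 | 1·5 = 5
T: 5·1+1·0+4·0 = 5 | 1·5 = 5
E: 5·0+1·7+4·0 = 7 | 1·7 = 7
gcd(5,1,4,1) = 1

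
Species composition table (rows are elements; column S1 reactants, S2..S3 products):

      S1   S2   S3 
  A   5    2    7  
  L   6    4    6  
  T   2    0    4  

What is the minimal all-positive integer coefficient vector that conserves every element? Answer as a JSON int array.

A: 4·5 = 20 | 3·2+2·7 = 20
L: 4·6 = 24 | 3·4+2·6 = 24
T: 4·2 = 8 | 3·0+2·4 = 8
gcd(4,3,2) = 1

Coefficients: [4, 3, 2]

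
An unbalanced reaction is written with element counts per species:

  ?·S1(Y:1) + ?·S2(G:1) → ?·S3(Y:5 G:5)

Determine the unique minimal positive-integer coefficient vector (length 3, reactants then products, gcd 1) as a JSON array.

Coefficients: [5, 5, 1]

Y: 5·1+5·0 = 5 | 1·5 = 5
G: 5·0+5·1 = 5 | 1·5 = 5
gcd(5,5,1) = 1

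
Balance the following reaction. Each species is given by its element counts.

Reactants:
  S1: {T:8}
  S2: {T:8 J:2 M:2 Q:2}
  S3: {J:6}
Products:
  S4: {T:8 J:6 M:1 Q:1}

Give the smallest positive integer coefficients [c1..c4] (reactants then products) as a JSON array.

Coefficients: [3, 3, 5, 6]

T: 3·8+3·8+5·0 = 48 | 6·8 = 48
J: 3·0+3·2+5·6 = 36 | 6·6 = 36
M: 3·0+3·2+5·0 = 6 | 6·1 = 6
Q: 3·0+3·2+5·0 = 6 | 6·1 = 6
gcd(3,3,5,6) = 1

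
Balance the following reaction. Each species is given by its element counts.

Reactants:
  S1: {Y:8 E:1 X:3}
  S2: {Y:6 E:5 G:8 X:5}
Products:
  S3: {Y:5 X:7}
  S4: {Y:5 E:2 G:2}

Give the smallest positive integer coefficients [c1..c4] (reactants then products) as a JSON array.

Y: 3·8+1·6 = 30 | 2·5+4·5 = 30
E: 3·1+1·5 = 8 | 2·0+4·2 = 8
G: 3·0+1·8 = 8 | 2·0+4·2 = 8
X: 3·3+1·5 = 14 | 2·7+4·0 = 14
gcd(3,1,2,4) = 1

Coefficients: [3, 1, 2, 4]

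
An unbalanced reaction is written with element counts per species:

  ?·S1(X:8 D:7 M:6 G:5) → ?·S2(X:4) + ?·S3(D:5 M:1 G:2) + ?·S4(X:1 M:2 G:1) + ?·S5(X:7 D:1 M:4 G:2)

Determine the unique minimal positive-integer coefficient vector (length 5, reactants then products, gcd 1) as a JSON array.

Coefficients: [3, 3, 4, 5, 1]

X: 3·8 = 24 | 3·4+4·0+5·1+1·7 = 24
D: 3·7 = 21 | 3·0+4·5+5·0+1·1 = 21
M: 3·6 = 18 | 3·0+4·1+5·2+1·4 = 18
G: 3·5 = 15 | 3·0+4·2+5·1+1·2 = 15
gcd(3,3,4,5,1) = 1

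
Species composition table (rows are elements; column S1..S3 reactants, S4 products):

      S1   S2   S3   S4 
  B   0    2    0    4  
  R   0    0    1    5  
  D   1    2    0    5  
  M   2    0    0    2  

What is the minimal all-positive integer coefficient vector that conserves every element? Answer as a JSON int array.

Coefficients: [1, 2, 5, 1]

B: 1·0+2·2+5·0 = 4 | 1·4 = 4
R: 1·0+2·0+5·1 = 5 | 1·5 = 5
D: 1·1+2·2+5·0 = 5 | 1·5 = 5
M: 1·2+2·0+5·0 = 2 | 1·2 = 2
gcd(1,2,5,1) = 1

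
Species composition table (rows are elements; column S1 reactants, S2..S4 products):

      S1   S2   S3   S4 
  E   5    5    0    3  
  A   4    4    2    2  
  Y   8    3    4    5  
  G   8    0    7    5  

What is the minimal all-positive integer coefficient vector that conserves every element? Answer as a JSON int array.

Coefficients: [4, 1, 1, 5]

E: 4·5 = 20 | 1·5+1·0+5·3 = 20
A: 4·4 = 16 | 1·4+1·2+5·2 = 16
Y: 4·8 = 32 | 1·3+1·4+5·5 = 32
G: 4·8 = 32 | 1·0+1·7+5·5 = 32
gcd(4,1,1,5) = 1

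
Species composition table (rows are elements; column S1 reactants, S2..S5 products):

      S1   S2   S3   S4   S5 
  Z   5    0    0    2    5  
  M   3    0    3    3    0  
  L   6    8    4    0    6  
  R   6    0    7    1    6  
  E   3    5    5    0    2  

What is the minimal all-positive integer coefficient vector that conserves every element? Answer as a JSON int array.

Z: 6·5 = 30 | 1·0+1·0+5·2+4·5 = 30
M: 6·3 = 18 | 1·0+1·3+5·3+4·0 = 18
L: 6·6 = 36 | 1·8+1·4+5·0+4·6 = 36
R: 6·6 = 36 | 1·0+1·7+5·1+4·6 = 36
E: 6·3 = 18 | 1·5+1·5+5·0+4·2 = 18
gcd(6,1,1,5,4) = 1

Coefficients: [6, 1, 1, 5, 4]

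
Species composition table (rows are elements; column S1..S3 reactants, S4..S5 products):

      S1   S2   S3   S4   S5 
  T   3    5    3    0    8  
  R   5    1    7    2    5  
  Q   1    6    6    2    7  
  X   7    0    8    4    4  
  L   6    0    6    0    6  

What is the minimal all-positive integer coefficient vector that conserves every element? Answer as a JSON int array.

Coefficients: [4, 6, 2, 5, 6]

T: 4·3+6·5+2·3 = 48 | 5·0+6·8 = 48
R: 4·5+6·1+2·7 = 40 | 5·2+6·5 = 40
Q: 4·1+6·6+2·6 = 52 | 5·2+6·7 = 52
X: 4·7+6·0+2·8 = 44 | 5·4+6·4 = 44
L: 4·6+6·0+2·6 = 36 | 5·0+6·6 = 36
gcd(4,6,2,5,6) = 1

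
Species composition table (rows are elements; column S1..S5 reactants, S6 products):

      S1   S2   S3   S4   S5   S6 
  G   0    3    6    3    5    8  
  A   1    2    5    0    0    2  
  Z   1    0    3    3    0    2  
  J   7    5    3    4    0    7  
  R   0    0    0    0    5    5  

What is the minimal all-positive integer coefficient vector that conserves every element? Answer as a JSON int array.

G: 3·0+2·3+1·6+2·3+6·5 = 48 | 6·8 = 48
A: 3·1+2·2+1·5+2·0+6·0 = 12 | 6·2 = 12
Z: 3·1+2·0+1·3+2·3+6·0 = 12 | 6·2 = 12
J: 3·7+2·5+1·3+2·4+6·0 = 42 | 6·7 = 42
R: 3·0+2·0+1·0+2·0+6·5 = 30 | 6·5 = 30
gcd(3,2,1,2,6,6) = 1

Coefficients: [3, 2, 1, 2, 6, 6]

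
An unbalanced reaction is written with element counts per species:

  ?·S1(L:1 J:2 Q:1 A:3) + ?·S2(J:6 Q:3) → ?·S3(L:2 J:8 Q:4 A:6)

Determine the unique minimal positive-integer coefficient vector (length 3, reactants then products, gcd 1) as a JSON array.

Coefficients: [6, 2, 3]

L: 6·1+2·0 = 6 | 3·2 = 6
J: 6·2+2·6 = 24 | 3·8 = 24
Q: 6·1+2·3 = 12 | 3·4 = 12
A: 6·3+2·0 = 18 | 3·6 = 18
gcd(6,2,3) = 1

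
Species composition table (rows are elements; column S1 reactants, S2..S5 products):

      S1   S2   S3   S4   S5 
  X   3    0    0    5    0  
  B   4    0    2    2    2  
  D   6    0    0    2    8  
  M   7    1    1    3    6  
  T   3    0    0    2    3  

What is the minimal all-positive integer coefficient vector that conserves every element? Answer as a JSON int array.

X: 5·3 = 15 | 4·0+4·0+3·5+3·0 = 15
B: 5·4 = 20 | 4·0+4·2+3·2+3·2 = 20
D: 5·6 = 30 | 4·0+4·0+3·2+3·8 = 30
M: 5·7 = 35 | 4·1+4·1+3·3+3·6 = 35
T: 5·3 = 15 | 4·0+4·0+3·2+3·3 = 15
gcd(5,4,4,3,3) = 1

Coefficients: [5, 4, 4, 3, 3]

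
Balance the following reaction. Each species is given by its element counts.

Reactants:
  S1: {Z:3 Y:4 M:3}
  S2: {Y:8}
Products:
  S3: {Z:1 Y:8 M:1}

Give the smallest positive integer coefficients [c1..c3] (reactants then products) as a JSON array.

Coefficients: [2, 5, 6]

Z: 2·3+5·0 = 6 | 6·1 = 6
Y: 2·4+5·8 = 48 | 6·8 = 48
M: 2·3+5·0 = 6 | 6·1 = 6
gcd(2,5,6) = 1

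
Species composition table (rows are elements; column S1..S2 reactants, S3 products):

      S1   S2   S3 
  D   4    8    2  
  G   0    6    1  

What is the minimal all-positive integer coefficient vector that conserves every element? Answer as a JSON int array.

D: 1·4+1·8 = 12 | 6·2 = 12
G: 1·0+1·6 = 6 | 6·1 = 6
gcd(1,1,6) = 1

Coefficients: [1, 1, 6]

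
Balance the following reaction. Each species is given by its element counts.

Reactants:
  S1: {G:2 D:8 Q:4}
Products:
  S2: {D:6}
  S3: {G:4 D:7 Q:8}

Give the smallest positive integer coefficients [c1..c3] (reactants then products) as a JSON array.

G: 4·2 = 8 | 3·0+2·4 = 8
D: 4·8 = 32 | 3·6+2·7 = 32
Q: 4·4 = 16 | 3·0+2·8 = 16
gcd(4,3,2) = 1

Coefficients: [4, 3, 2]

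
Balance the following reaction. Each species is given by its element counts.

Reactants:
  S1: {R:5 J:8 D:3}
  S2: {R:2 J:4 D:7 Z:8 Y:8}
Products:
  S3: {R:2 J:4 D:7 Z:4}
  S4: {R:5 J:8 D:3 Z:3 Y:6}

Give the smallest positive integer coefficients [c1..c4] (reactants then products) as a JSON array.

Coefficients: [4, 3, 3, 4]

R: 4·5+3·2 = 26 | 3·2+4·5 = 26
J: 4·8+3·4 = 44 | 3·4+4·8 = 44
D: 4·3+3·7 = 33 | 3·7+4·3 = 33
Z: 4·0+3·8 = 24 | 3·4+4·3 = 24
Y: 4·0+3·8 = 24 | 3·0+4·6 = 24
gcd(4,3,3,4) = 1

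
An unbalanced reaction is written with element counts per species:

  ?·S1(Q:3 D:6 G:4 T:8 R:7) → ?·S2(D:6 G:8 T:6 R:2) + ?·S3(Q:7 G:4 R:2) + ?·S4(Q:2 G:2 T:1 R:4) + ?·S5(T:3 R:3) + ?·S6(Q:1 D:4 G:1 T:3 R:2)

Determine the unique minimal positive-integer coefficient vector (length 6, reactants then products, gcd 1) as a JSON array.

Coefficients: [5, 1, 1, 1, 5, 6]

Q: 5·3 = 15 | 1·0+1·7+1·2+5·0+6·1 = 15
D: 5·6 = 30 | 1·6+1·0+1·0+5·0+6·4 = 30
G: 5·4 = 20 | 1·8+1·4+1·2+5·0+6·1 = 20
T: 5·8 = 40 | 1·6+1·0+1·1+5·3+6·3 = 40
R: 5·7 = 35 | 1·2+1·2+1·4+5·3+6·2 = 35
gcd(5,1,1,1,5,6) = 1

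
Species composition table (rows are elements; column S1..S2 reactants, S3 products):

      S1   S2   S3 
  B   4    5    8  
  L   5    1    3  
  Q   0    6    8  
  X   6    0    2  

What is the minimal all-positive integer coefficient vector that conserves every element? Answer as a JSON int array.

Coefficients: [1, 4, 3]

B: 1·4+4·5 = 24 | 3·8 = 24
L: 1·5+4·1 = 9 | 3·3 = 9
Q: 1·0+4·6 = 24 | 3·8 = 24
X: 1·6+4·0 = 6 | 3·2 = 6
gcd(1,4,3) = 1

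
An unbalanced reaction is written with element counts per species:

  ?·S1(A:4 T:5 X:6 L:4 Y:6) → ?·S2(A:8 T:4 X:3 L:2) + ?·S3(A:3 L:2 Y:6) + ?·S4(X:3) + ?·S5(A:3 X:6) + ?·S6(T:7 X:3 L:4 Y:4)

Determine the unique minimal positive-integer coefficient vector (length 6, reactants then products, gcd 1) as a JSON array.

Coefficients: [5, 1, 3, 4, 1, 3]

A: 5·4 = 20 | 1·8+3·3+4·0+1·3+3·0 = 20
T: 5·5 = 25 | 1·4+3·0+4·0+1·0+3·7 = 25
X: 5·6 = 30 | 1·3+3·0+4·3+1·6+3·3 = 30
L: 5·4 = 20 | 1·2+3·2+4·0+1·0+3·4 = 20
Y: 5·6 = 30 | 1·0+3·6+4·0+1·0+3·4 = 30
gcd(5,1,3,4,1,3) = 1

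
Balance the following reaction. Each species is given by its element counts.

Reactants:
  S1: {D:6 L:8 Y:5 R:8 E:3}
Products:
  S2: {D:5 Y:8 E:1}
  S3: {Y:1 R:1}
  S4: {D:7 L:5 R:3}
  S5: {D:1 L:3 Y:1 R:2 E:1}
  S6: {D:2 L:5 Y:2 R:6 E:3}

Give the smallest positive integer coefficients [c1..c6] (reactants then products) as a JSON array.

D: 5·6 = 30 | 1·5+6·0+2·7+5·1+3·2 = 30
L: 5·8 = 40 | 1·0+6·0+2·5+5·3+3·5 = 40
Y: 5·5 = 25 | 1·8+6·1+2·0+5·1+3·2 = 25
R: 5·8 = 40 | 1·0+6·1+2·3+5·2+3·6 = 40
E: 5·3 = 15 | 1·1+6·0+2·0+5·1+3·3 = 15
gcd(5,1,6,2,5,3) = 1

Coefficients: [5, 1, 6, 2, 5, 3]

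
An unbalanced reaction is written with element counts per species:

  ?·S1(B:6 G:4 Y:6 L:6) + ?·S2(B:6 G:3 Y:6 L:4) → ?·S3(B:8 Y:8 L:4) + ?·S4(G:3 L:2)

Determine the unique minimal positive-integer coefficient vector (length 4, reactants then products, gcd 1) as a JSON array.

Coefficients: [3, 1, 3, 5]

B: 3·6+1·6 = 24 | 3·8+5·0 = 24
G: 3·4+1·3 = 15 | 3·0+5·3 = 15
Y: 3·6+1·6 = 24 | 3·8+5·0 = 24
L: 3·6+1·4 = 22 | 3·4+5·2 = 22
gcd(3,1,3,5) = 1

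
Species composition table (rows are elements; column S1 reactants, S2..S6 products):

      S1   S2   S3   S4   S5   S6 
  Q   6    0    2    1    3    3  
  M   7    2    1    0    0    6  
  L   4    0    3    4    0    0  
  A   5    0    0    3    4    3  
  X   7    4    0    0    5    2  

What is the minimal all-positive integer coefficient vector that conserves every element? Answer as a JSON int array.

Q: 4·6 = 24 | 3·0+4·2+1·1+2·3+3·3 = 24
M: 4·7 = 28 | 3·2+4·1+1·0+2·0+3·6 = 28
L: 4·4 = 16 | 3·0+4·3+1·4+2·0+3·0 = 16
A: 4·5 = 20 | 3·0+4·0+1·3+2·4+3·3 = 20
X: 4·7 = 28 | 3·4+4·0+1·0+2·5+3·2 = 28
gcd(4,3,4,1,2,3) = 1

Coefficients: [4, 3, 4, 1, 2, 3]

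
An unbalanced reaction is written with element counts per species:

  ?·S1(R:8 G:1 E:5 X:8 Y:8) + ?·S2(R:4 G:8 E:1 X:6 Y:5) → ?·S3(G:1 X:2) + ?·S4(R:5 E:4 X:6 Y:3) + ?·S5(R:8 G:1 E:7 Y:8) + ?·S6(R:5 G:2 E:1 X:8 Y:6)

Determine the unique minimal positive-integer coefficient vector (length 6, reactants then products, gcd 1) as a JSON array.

R: 4·8+1·4 = 36 | 4·0+1·5+2·8+3·5 = 36
G: 4·1+1·8 = 12 | 4·1+1·0+2·1+3·2 = 12
E: 4·5+1·1 = 21 | 4·0+1·4+2·7+3·1 = 21
X: 4·8+1·6 = 38 | 4·2+1·6+2·0+3·8 = 38
Y: 4·8+1·5 = 37 | 4·0+1·3+2·8+3·6 = 37
gcd(4,1,4,1,2,3) = 1

Coefficients: [4, 1, 4, 1, 2, 3]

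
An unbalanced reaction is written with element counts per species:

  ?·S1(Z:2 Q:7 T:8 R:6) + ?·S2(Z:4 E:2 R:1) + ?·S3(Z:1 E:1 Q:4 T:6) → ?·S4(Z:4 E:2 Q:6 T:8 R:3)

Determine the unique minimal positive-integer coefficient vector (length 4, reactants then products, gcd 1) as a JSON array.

Z: 2·2+3·4+4·1 = 20 | 5·4 = 20
E: 2·0+3·2+4·1 = 10 | 5·2 = 10
Q: 2·7+3·0+4·4 = 30 | 5·6 = 30
T: 2·8+3·0+4·6 = 40 | 5·8 = 40
R: 2·6+3·1+4·0 = 15 | 5·3 = 15
gcd(2,3,4,5) = 1

Coefficients: [2, 3, 4, 5]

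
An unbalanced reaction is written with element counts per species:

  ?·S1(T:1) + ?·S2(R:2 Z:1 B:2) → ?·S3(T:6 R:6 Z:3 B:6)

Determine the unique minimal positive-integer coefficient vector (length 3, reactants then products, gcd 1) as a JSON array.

T: 6·1+3·0 = 6 | 1·6 = 6
R: 6·0+3·2 = 6 | 1·6 = 6
Z: 6·0+3·1 = 3 | 1·3 = 3
B: 6·0+3·2 = 6 | 1·6 = 6
gcd(6,3,1) = 1

Coefficients: [6, 3, 1]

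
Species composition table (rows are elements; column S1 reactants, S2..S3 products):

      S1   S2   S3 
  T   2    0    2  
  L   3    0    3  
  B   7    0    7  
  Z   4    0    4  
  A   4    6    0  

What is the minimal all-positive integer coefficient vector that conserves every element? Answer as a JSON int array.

Coefficients: [3, 2, 3]

T: 3·2 = 6 | 2·0+3·2 = 6
L: 3·3 = 9 | 2·0+3·3 = 9
B: 3·7 = 21 | 2·0+3·7 = 21
Z: 3·4 = 12 | 2·0+3·4 = 12
A: 3·4 = 12 | 2·6+3·0 = 12
gcd(3,2,3) = 1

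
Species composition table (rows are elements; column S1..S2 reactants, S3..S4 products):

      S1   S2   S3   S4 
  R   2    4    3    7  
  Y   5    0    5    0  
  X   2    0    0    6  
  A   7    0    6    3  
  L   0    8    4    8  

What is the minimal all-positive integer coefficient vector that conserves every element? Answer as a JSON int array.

Coefficients: [6, 5, 6, 2]

R: 6·2+5·4 = 32 | 6·3+2·7 = 32
Y: 6·5+5·0 = 30 | 6·5+2·0 = 30
X: 6·2+5·0 = 12 | 6·0+2·6 = 12
A: 6·7+5·0 = 42 | 6·6+2·3 = 42
L: 6·0+5·8 = 40 | 6·4+2·8 = 40
gcd(6,5,6,2) = 1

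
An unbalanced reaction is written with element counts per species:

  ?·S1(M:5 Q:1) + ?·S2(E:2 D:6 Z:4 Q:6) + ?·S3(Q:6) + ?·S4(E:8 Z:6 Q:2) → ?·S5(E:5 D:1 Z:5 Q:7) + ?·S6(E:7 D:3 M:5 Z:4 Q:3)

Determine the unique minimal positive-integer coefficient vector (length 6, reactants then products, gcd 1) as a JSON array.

E: 2·0+2·2+4·0+5·8 = 44 | 6·5+2·7 = 44
D: 2·0+2·6+4·0+5·0 = 12 | 6·1+2·3 = 12
M: 2·5+2·0+4·0+5·0 = 10 | 6·0+2·5 = 10
Z: 2·0+2·4+4·0+5·6 = 38 | 6·5+2·4 = 38
Q: 2·1+2·6+4·6+5·2 = 48 | 6·7+2·3 = 48
gcd(2,2,4,5,6,2) = 1

Coefficients: [2, 2, 4, 5, 6, 2]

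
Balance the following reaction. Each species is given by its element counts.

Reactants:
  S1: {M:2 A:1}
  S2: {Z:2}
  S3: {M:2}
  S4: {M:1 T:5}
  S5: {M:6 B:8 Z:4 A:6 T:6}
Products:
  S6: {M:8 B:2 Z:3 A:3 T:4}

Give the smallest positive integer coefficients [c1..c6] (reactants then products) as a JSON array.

Coefficients: [6, 4, 6, 2, 1, 4]

M: 6·2+4·0+6·2+2·1+1·6 = 32 | 4·8 = 32
B: 6·0+4·0+6·0+2·0+1·8 = 8 | 4·2 = 8
Z: 6·0+4·2+6·0+2·0+1·4 = 12 | 4·3 = 12
A: 6·1+4·0+6·0+2·0+1·6 = 12 | 4·3 = 12
T: 6·0+4·0+6·0+2·5+1·6 = 16 | 4·4 = 16
gcd(6,4,6,2,1,4) = 1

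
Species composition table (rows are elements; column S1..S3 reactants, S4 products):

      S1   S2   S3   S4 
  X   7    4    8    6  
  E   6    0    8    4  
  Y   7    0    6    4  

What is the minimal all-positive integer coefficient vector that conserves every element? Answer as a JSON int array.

Coefficients: [2, 2, 1, 5]

X: 2·7+2·4+1·8 = 30 | 5·6 = 30
E: 2·6+2·0+1·8 = 20 | 5·4 = 20
Y: 2·7+2·0+1·6 = 20 | 5·4 = 20
gcd(2,2,1,5) = 1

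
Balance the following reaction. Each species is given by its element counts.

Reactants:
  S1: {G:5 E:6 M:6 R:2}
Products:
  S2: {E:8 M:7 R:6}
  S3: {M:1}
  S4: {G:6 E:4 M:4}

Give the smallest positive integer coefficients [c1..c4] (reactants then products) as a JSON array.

G: 6·5 = 30 | 2·0+2·0+5·6 = 30
E: 6·6 = 36 | 2·8+2·0+5·4 = 36
M: 6·6 = 36 | 2·7+2·1+5·4 = 36
R: 6·2 = 12 | 2·6+2·0+5·0 = 12
gcd(6,2,2,5) = 1

Coefficients: [6, 2, 2, 5]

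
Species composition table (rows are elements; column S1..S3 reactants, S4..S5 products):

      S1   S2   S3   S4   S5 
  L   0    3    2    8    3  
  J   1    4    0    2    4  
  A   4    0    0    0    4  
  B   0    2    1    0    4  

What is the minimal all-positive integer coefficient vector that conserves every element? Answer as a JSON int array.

Coefficients: [2, 2, 4, 1, 2]

L: 2·0+2·3+4·2 = 14 | 1·8+2·3 = 14
J: 2·1+2·4+4·0 = 10 | 1·2+2·4 = 10
A: 2·4+2·0+4·0 = 8 | 1·0+2·4 = 8
B: 2·0+2·2+4·1 = 8 | 1·0+2·4 = 8
gcd(2,2,4,1,2) = 1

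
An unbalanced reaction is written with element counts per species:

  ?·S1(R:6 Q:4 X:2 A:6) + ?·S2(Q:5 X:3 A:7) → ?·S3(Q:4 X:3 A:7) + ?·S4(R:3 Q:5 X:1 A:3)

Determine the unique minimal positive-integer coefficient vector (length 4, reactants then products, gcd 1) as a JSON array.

R: 1·6+6·0 = 6 | 6·0+2·3 = 6
Q: 1·4+6·5 = 34 | 6·4+2·5 = 34
X: 1·2+6·3 = 20 | 6·3+2·1 = 20
A: 1·6+6·7 = 48 | 6·7+2·3 = 48
gcd(1,6,6,2) = 1

Coefficients: [1, 6, 6, 2]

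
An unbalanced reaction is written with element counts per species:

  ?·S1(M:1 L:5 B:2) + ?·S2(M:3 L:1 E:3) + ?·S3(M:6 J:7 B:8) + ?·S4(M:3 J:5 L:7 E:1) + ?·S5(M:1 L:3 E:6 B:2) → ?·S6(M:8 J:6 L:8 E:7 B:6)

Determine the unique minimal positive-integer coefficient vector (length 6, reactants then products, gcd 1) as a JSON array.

Coefficients: [2, 5, 3, 3, 4, 6]

M: 2·1+5·3+3·6+3·3+4·1 = 48 | 6·8 = 48
J: 2·0+5·0+3·7+3·5+4·0 = 36 | 6·6 = 36
L: 2·5+5·1+3·0+3·7+4·3 = 48 | 6·8 = 48
E: 2·0+5·3+3·0+3·1+4·6 = 42 | 6·7 = 42
B: 2·2+5·0+3·8+3·0+4·2 = 36 | 6·6 = 36
gcd(2,5,3,3,4,6) = 1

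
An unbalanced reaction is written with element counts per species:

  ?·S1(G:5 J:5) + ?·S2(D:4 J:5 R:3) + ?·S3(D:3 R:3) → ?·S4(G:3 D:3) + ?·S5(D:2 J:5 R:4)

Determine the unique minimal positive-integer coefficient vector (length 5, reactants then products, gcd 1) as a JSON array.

G: 3·5+3·0+5·0 = 15 | 5·3+6·0 = 15
D: 3·0+3·4+5·3 = 27 | 5·3+6·2 = 27
J: 3·5+3·5+5·0 = 30 | 5·0+6·5 = 30
R: 3·0+3·3+5·3 = 24 | 5·0+6·4 = 24
gcd(3,3,5,5,6) = 1

Coefficients: [3, 3, 5, 5, 6]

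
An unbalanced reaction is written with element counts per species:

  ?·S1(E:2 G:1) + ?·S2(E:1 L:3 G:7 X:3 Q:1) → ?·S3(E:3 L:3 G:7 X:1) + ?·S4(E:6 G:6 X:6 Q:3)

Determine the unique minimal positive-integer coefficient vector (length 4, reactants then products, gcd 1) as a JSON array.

E: 6·2+3·1 = 15 | 3·3+1·6 = 15
L: 6·0+3·3 = 9 | 3·3+1·0 = 9
G: 6·1+3·7 = 27 | 3·7+1·6 = 27
X: 6·0+3·3 = 9 | 3·1+1·6 = 9
Q: 6·0+3·1 = 3 | 3·0+1·3 = 3
gcd(6,3,3,1) = 1

Coefficients: [6, 3, 3, 1]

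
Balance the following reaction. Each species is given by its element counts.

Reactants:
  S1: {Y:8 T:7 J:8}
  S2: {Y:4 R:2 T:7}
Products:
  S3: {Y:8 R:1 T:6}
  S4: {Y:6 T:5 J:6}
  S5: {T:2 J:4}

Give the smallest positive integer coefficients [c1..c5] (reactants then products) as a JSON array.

Y: 3·8+1·4 = 28 | 2·8+2·6+3·0 = 28
R: 3·0+1·2 = 2 | 2·1+2·0+3·0 = 2
T: 3·7+1·7 = 28 | 2·6+2·5+3·2 = 28
J: 3·8+1·0 = 24 | 2·0+2·6+3·4 = 24
gcd(3,1,2,2,3) = 1

Coefficients: [3, 1, 2, 2, 3]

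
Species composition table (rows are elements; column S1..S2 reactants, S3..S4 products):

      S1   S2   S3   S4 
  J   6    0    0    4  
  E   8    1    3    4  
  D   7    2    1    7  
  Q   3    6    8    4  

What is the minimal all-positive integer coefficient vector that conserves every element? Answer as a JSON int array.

Coefficients: [2, 5, 3, 3]

J: 2·6+5·0 = 12 | 3·0+3·4 = 12
E: 2·8+5·1 = 21 | 3·3+3·4 = 21
D: 2·7+5·2 = 24 | 3·1+3·7 = 24
Q: 2·3+5·6 = 36 | 3·8+3·4 = 36
gcd(2,5,3,3) = 1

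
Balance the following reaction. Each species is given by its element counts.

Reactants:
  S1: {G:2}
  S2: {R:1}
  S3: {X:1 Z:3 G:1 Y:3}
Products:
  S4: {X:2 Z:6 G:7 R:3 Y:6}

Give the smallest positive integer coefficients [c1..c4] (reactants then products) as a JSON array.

X: 5·0+6·0+4·1 = 4 | 2·2 = 4
Z: 5·0+6·0+4·3 = 12 | 2·6 = 12
G: 5·2+6·0+4·1 = 14 | 2·7 = 14
R: 5·0+6·1+4·0 = 6 | 2·3 = 6
Y: 5·0+6·0+4·3 = 12 | 2·6 = 12
gcd(5,6,4,2) = 1

Coefficients: [5, 6, 4, 2]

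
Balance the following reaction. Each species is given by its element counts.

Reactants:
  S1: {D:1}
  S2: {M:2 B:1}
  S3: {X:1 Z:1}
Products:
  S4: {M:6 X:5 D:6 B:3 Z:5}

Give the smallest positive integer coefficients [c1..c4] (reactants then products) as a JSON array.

M: 6·0+3·2+5·0 = 6 | 1·6 = 6
X: 6·0+3·0+5·1 = 5 | 1·5 = 5
D: 6·1+3·0+5·0 = 6 | 1·6 = 6
B: 6·0+3·1+5·0 = 3 | 1·3 = 3
Z: 6·0+3·0+5·1 = 5 | 1·5 = 5
gcd(6,3,5,1) = 1

Coefficients: [6, 3, 5, 1]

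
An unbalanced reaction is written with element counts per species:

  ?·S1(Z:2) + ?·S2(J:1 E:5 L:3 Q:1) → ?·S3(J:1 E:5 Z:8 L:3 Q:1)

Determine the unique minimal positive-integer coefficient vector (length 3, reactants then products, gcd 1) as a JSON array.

Coefficients: [4, 1, 1]

J: 4·0+1·1 = 1 | 1·1 = 1
E: 4·0+1·5 = 5 | 1·5 = 5
Z: 4·2+1·0 = 8 | 1·8 = 8
L: 4·0+1·3 = 3 | 1·3 = 3
Q: 4·0+1·1 = 1 | 1·1 = 1
gcd(4,1,1) = 1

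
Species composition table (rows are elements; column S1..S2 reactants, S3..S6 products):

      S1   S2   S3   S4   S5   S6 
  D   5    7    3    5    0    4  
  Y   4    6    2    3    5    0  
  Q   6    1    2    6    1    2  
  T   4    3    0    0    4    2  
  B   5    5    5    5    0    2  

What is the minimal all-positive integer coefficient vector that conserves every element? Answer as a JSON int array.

Coefficients: [5, 2, 3, 2, 4, 5]

D: 5·5+2·7 = 39 | 3·3+2·5+4·0+5·4 = 39
Y: 5·4+2·6 = 32 | 3·2+2·3+4·5+5·0 = 32
Q: 5·6+2·1 = 32 | 3·2+2·6+4·1+5·2 = 32
T: 5·4+2·3 = 26 | 3·0+2·0+4·4+5·2 = 26
B: 5·5+2·5 = 35 | 3·5+2·5+4·0+5·2 = 35
gcd(5,2,3,2,4,5) = 1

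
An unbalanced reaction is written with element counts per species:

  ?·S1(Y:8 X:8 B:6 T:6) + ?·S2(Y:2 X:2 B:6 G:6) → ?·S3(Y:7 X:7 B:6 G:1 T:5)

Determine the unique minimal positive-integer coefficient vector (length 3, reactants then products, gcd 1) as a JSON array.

Coefficients: [5, 1, 6]

Y: 5·8+1·2 = 42 | 6·7 = 42
X: 5·8+1·2 = 42 | 6·7 = 42
B: 5·6+1·6 = 36 | 6·6 = 36
G: 5·0+1·6 = 6 | 6·1 = 6
T: 5·6+1·0 = 30 | 6·5 = 30
gcd(5,1,6) = 1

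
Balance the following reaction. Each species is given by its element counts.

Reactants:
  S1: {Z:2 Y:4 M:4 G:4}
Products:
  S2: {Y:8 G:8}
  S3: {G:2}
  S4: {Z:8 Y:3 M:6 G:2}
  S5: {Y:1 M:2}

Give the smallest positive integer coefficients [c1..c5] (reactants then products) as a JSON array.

Z: 4·2 = 8 | 1·0+3·0+1·8+5·0 = 8
Y: 4·4 = 16 | 1·8+3·0+1·3+5·1 = 16
M: 4·4 = 16 | 1·0+3·0+1·6+5·2 = 16
G: 4·4 = 16 | 1·8+3·2+1·2+5·0 = 16
gcd(4,1,3,1,5) = 1

Coefficients: [4, 1, 3, 1, 5]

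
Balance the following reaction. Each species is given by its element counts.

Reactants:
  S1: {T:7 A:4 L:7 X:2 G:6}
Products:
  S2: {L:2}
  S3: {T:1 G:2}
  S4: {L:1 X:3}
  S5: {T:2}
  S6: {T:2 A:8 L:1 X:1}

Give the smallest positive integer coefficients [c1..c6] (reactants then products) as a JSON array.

T: 2·7 = 14 | 6·0+6·1+1·0+3·2+1·2 = 14
A: 2·4 = 8 | 6·0+6·0+1·0+3·0+1·8 = 8
L: 2·7 = 14 | 6·2+6·0+1·1+3·0+1·1 = 14
X: 2·2 = 4 | 6·0+6·0+1·3+3·0+1·1 = 4
G: 2·6 = 12 | 6·0+6·2+1·0+3·0+1·0 = 12
gcd(2,6,6,1,3,1) = 1

Coefficients: [2, 6, 6, 1, 3, 1]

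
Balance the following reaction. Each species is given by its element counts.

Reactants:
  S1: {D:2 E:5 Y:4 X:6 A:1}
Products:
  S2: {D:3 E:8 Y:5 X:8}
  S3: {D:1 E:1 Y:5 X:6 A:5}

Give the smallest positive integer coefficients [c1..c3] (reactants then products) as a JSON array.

Coefficients: [5, 3, 1]

D: 5·2 = 10 | 3·3+1·1 = 10
E: 5·5 = 25 | 3·8+1·1 = 25
Y: 5·4 = 20 | 3·5+1·5 = 20
X: 5·6 = 30 | 3·8+1·6 = 30
A: 5·1 = 5 | 3·0+1·5 = 5
gcd(5,3,1) = 1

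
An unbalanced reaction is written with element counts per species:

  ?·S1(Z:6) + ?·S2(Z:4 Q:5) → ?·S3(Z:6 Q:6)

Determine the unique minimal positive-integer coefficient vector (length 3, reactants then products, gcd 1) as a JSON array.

Coefficients: [1, 6, 5]

Z: 1·6+6·4 = 30 | 5·6 = 30
Q: 1·0+6·5 = 30 | 5·6 = 30
gcd(1,6,5) = 1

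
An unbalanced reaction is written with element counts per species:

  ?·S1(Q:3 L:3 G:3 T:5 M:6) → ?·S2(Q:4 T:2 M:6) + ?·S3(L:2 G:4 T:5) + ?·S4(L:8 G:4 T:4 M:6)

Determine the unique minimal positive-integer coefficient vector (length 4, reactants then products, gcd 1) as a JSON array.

Q: 4·3 = 12 | 3·4+2·0+1·0 = 12
L: 4·3 = 12 | 3·0+2·2+1·8 = 12
G: 4·3 = 12 | 3·0+2·4+1·4 = 12
T: 4·5 = 20 | 3·2+2·5+1·4 = 20
M: 4·6 = 24 | 3·6+2·0+1·6 = 24
gcd(4,3,2,1) = 1

Coefficients: [4, 3, 2, 1]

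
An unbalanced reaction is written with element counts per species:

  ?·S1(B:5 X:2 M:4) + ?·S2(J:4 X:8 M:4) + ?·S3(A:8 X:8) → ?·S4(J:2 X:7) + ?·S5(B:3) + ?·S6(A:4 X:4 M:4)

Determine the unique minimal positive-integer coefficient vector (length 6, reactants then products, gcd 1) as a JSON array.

Coefficients: [3, 1, 2, 2, 5, 4]

A: 3·0+1·0+2·8 = 16 | 2·0+5·0+4·4 = 16
J: 3·0+1·4+2·0 = 4 | 2·2+5·0+4·0 = 4
B: 3·5+1·0+2·0 = 15 | 2·0+5·3+4·0 = 15
X: 3·2+1·8+2·8 = 30 | 2·7+5·0+4·4 = 30
M: 3·4+1·4+2·0 = 16 | 2·0+5·0+4·4 = 16
gcd(3,1,2,2,5,4) = 1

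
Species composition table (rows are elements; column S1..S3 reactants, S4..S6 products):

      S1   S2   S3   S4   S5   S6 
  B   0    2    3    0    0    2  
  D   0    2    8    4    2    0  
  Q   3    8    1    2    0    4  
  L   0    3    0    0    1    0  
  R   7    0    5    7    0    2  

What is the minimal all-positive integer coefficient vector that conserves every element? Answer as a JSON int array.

Coefficients: [2, 2, 2, 2, 6, 5]

B: 2·0+2·2+2·3 = 10 | 2·0+6·0+5·2 = 10
D: 2·0+2·2+2·8 = 20 | 2·4+6·2+5·0 = 20
Q: 2·3+2·8+2·1 = 24 | 2·2+6·0+5·4 = 24
L: 2·0+2·3+2·0 = 6 | 2·0+6·1+5·0 = 6
R: 2·7+2·0+2·5 = 24 | 2·7+6·0+5·2 = 24
gcd(2,2,2,2,6,5) = 1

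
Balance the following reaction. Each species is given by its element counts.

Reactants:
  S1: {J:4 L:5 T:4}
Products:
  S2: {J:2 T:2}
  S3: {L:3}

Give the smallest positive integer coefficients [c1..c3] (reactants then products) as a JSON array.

J: 3·4 = 12 | 6·2+5·0 = 12
L: 3·5 = 15 | 6·0+5·3 = 15
T: 3·4 = 12 | 6·2+5·0 = 12
gcd(3,6,5) = 1

Coefficients: [3, 6, 5]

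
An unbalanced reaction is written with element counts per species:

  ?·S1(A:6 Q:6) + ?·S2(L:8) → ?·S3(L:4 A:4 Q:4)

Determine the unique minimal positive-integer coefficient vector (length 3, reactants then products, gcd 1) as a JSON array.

Coefficients: [4, 3, 6]

L: 4·0+3·8 = 24 | 6·4 = 24
A: 4·6+3·0 = 24 | 6·4 = 24
Q: 4·6+3·0 = 24 | 6·4 = 24
gcd(4,3,6) = 1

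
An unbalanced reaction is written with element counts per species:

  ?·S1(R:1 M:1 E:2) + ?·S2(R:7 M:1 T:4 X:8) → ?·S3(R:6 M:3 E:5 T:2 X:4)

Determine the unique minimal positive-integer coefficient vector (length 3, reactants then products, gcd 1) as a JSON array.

Coefficients: [5, 1, 2]

R: 5·1+1·7 = 12 | 2·6 = 12
M: 5·1+1·1 = 6 | 2·3 = 6
E: 5·2+1·0 = 10 | 2·5 = 10
T: 5·0+1·4 = 4 | 2·2 = 4
X: 5·0+1·8 = 8 | 2·4 = 8
gcd(5,1,2) = 1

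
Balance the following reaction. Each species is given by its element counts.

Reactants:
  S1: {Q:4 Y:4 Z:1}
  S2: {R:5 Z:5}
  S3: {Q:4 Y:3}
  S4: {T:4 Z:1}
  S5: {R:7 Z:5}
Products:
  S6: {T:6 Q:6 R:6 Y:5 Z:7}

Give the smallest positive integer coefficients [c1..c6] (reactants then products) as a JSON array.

T: 1·0+1·0+2·0+3·4+1·0 = 12 | 2·6 = 12
Q: 1·4+1·0+2·4+3·0+1·0 = 12 | 2·6 = 12
R: 1·0+1·5+2·0+3·0+1·7 = 12 | 2·6 = 12
Y: 1·4+1·0+2·3+3·0+1·0 = 10 | 2·5 = 10
Z: 1·1+1·5+2·0+3·1+1·5 = 14 | 2·7 = 14
gcd(1,1,2,3,1,2) = 1

Coefficients: [1, 1, 2, 3, 1, 2]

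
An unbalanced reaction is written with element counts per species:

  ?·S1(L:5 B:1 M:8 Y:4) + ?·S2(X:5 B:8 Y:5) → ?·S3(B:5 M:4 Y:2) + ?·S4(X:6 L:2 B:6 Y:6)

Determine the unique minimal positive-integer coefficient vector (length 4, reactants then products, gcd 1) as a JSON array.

X: 2·0+6·5 = 30 | 4·0+5·6 = 30
L: 2·5+6·0 = 10 | 4·0+5·2 = 10
B: 2·1+6·8 = 50 | 4·5+5·6 = 50
M: 2·8+6·0 = 16 | 4·4+5·0 = 16
Y: 2·4+6·5 = 38 | 4·2+5·6 = 38
gcd(2,6,4,5) = 1

Coefficients: [2, 6, 4, 5]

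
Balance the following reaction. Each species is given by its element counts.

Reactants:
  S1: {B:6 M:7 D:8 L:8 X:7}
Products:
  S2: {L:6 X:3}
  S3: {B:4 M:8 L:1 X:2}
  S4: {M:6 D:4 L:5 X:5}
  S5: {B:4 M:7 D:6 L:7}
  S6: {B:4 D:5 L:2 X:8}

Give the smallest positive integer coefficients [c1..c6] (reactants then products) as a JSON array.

Coefficients: [6, 1, 1, 1, 4, 4]

B: 6·6 = 36 | 1·0+1·4+1·0+4·4+4·4 = 36
M: 6·7 = 42 | 1·0+1·8+1·6+4·7+4·0 = 42
D: 6·8 = 48 | 1·0+1·0+1·4+4·6+4·5 = 48
L: 6·8 = 48 | 1·6+1·1+1·5+4·7+4·2 = 48
X: 6·7 = 42 | 1·3+1·2+1·5+4·0+4·8 = 42
gcd(6,1,1,1,4,4) = 1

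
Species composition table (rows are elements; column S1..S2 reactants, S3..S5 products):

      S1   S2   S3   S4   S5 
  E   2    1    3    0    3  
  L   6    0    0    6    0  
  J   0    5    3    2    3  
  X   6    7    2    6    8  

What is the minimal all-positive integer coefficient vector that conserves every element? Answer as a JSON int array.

Coefficients: [6, 6, 1, 6, 5]

E: 6·2+6·1 = 18 | 1·3+6·0+5·3 = 18
L: 6·6+6·0 = 36 | 1·0+6·6+5·0 = 36
J: 6·0+6·5 = 30 | 1·3+6·2+5·3 = 30
X: 6·6+6·7 = 78 | 1·2+6·6+5·8 = 78
gcd(6,6,1,6,5) = 1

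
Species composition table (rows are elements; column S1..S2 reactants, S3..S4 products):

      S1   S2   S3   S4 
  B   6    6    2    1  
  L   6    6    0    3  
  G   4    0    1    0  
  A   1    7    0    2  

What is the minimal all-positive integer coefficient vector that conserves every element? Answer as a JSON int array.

B: 1·6+1·6 = 12 | 4·2+4·1 = 12
L: 1·6+1·6 = 12 | 4·0+4·3 = 12
G: 1·4+1·0 = 4 | 4·1+4·0 = 4
A: 1·1+1·7 = 8 | 4·0+4·2 = 8
gcd(1,1,4,4) = 1

Coefficients: [1, 1, 4, 4]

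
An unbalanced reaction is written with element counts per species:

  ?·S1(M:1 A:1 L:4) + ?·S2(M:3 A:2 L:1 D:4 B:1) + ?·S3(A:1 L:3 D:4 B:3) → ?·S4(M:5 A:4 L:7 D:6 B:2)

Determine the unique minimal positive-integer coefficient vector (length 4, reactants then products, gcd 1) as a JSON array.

Coefficients: [5, 5, 1, 4]

M: 5·1+5·3+1·0 = 20 | 4·5 = 20
A: 5·1+5·2+1·1 = 16 | 4·4 = 16
L: 5·4+5·1+1·3 = 28 | 4·7 = 28
D: 5·0+5·4+1·4 = 24 | 4·6 = 24
B: 5·0+5·1+1·3 = 8 | 4·2 = 8
gcd(5,5,1,4) = 1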